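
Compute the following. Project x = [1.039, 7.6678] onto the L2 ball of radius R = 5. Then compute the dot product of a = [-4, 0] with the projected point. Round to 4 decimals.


Step 1: Compute ||x|| (intermediates to 6 decimals).
||x|| = sqrt(1.039^2 + 7.6678^2) = 7.737873
Step 2: Project.
Since ||x|| > R, scale = R/||x|| = 5/7.737873 = 0.646172, proj(x) = scale * x
proj(x) = [0.671373, 4.954718]
Step 3: Dot product.
a^T * proj(x) = -4*0.671373 + 0*4.954718 = -2.6855


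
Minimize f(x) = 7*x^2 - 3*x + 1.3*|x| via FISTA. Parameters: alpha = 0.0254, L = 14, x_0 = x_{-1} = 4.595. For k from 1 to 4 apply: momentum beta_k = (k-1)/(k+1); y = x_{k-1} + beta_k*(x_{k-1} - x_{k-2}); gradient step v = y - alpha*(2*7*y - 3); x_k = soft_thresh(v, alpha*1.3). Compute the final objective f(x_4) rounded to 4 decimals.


FISTA on f(x) = 7*x^2 - 3*x + 1.3*|x|
L = 14, alpha = 0.0254
Iteration 1: beta = 0.0, y = 4.595 + 0.0*(4.595 - 4.595) = 4.595
  grad(y) = 61.33, v = y - alpha*grad = 3.0372
  prox(v) = soft_thresh(3.0372, 0.033) = 3.0042
Iteration 2: beta = 0.3333, y = 3.0042 + 0.3333*(3.0042 - 4.595) = 2.4739
  grad(y) = 31.635, v = y - alpha*grad = 1.6704
  prox(v) = soft_thresh(1.6704, 0.033) = 1.6374
Iteration 3: beta = 0.5, y = 1.6374 + 0.5*(1.6374 - 3.0042) = 0.954
  grad(y) = 10.3556, v = y - alpha*grad = 0.6909
  prox(v) = soft_thresh(0.6909, 0.033) = 0.6579
Iteration 4: beta = 0.6, y = 0.6579 + 0.6*(0.6579 - 1.6374) = 0.0702
  grad(y) = -2.0166, v = y - alpha*grad = 0.1215
  prox(v) = soft_thresh(0.1215, 0.033) = 0.0884
f(x_4) = 7*0.0884^2 - 3*0.0884 + 1.3*|0.0884| = -0.0956


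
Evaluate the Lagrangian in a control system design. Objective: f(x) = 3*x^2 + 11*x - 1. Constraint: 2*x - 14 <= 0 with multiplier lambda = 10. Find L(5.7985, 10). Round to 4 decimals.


Step 1: Evaluate f(x).
f(5.7985) = 3*5.7985^2 + 11*5.7985 - 1 = 163.6513
Step 2: Evaluate g(x).
g(5.7985) = 2*5.7985 - 14 = -2.403
Step 3: Compute Lagrangian.
L = 163.6513 + 10*-2.403 = 139.6213


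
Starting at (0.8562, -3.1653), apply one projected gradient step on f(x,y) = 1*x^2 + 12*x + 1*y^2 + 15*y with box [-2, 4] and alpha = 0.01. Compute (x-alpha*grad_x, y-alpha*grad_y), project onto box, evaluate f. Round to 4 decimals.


Step 1: Compute gradient at (0.8562, -3.1653).
grad_x = 2*1*0.8562 + 12 = 13.7124
grad_y = 2*1*-3.1653 + 15 = 8.6694
Step 2: Gradient step.
x_raw = 0.8562 - 0.01*13.7124 = 0.7191
y_raw = -3.1653 - 0.01*8.6694 = -3.252
Step 3: Project onto [-2, 4].
x_proj = clip(0.7191) = 0.7191
y_proj = clip(-3.252) = -2.0
Step 4: Evaluate f.
f(0.7191, -2.0) = -16.854


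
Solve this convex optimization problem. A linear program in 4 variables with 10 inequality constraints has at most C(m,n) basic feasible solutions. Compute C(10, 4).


Each vertex corresponds to some choice of n active constraints out of m, so the number of vertices is at most C(m, n) = m! / (n!(m-n)!).
m = 10, n = 4
Numerator: 10 * 9 * 8 * 7
Denominator: 4! = 24
C(10, 4) = 210


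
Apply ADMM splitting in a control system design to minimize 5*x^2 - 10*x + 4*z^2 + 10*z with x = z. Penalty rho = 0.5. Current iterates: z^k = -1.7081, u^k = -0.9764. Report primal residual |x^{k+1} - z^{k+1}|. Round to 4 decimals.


ADMM iteration with rho = 0.5, z^k = -1.7081, u^k = -0.9764
Step 1: x-update.
Minimize 5*x^2 - 10*x + (0.5/2)*(x + 1.7081 - 0.9764)^2
FOC: (2*5 + 0.5)*x = 10 + 0.5*(-1.7081 + 0.9764)
x^{k+1} = 0.9175
Step 2: z-update.
Minimize 4*z^2 + 10*z + (0.5/2)*(0.9175 - z - 0.9764)^2
FOC: (2*4 + 0.5)*z = -10 + 0.5*(0.9175 - 0.9764)
z^{k+1} = -1.1799
Step 3: u-update.
u^{k+1} = -0.9764 + 0.9175 + 1.1799 = 1.1211
Step 4: Primal residual = |0.9175 + 1.1799| = 2.0975


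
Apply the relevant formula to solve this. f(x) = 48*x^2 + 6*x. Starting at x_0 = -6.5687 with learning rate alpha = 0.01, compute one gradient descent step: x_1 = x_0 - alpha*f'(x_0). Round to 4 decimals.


We compute the gradient at x_0 and apply the update.
f'(x) = 96*x + 6
f'(-6.5687) = 96*-6.5687 + 6 = -624.5952
x_1 = -6.5687 - 0.01*-624.5952 = -0.3227


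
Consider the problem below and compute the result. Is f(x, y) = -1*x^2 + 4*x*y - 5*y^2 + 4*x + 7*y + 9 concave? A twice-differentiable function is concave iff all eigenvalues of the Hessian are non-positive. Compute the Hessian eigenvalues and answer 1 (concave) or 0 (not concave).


The Hessian of f(x,y) = -1*x^2 + 4*x*y - 5*y^2 + 4*x + 7*y + 9 is:
H = [[-2, 4], [4, -10]]
Trace = -2 - 10 = -12
Determinant = -2*-10 - (4)^2 = 4
Discriminant = (-12)^2 - 4*4 = 128.0
Eigenvalues: lambda_1 = -11.6569, lambda_2 = -0.3431
The function is concave.

1


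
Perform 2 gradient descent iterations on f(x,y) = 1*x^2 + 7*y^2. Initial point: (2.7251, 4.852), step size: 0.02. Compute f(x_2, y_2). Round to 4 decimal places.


Gradient descent on f(x,y) = 1*x^2 + 7*y^2.
Starting point: (2.7251, 4.852), alpha = 0.02
Step 1: grad_x = 2*1*2.7251 = 5.4502, grad_y = 2*7*4.852 = 67.928
  x_1 = 2.7251 - 0.02*5.4502 = 2.6161
  y_1 = 4.852 - 0.02*67.928 = 3.4934
Step 2: grad_x = 2*1*2.6161 = 5.2322, grad_y = 2*7*3.4934 = 48.9082
  x_2 = 2.6161 - 0.02*5.2322 = 2.5115
  y_2 = 3.4934 - 0.02*48.9082 = 2.5153
f(2.5115, 2.5153) = 1*2.5115^2 + 7*2.5153^2 = 50.5937


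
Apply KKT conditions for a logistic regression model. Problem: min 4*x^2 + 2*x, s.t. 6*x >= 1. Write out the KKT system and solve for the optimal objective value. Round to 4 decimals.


Step 1: Try lambda = 0 (constraint inactive).
x_unc = -2/(2*4) = -0.25
Check: 6*-0.25 = -1.5 < 1 -- violated!
Step 2: Constraint must be active: 6*x = 1
x* = 1/6 = 0.1667 (rounded; the exact value 1/6 is used below)
lambda = (2*4*(1/6) + 2)/6 = 0.5556
Step 3: Compute optimal value.
f(x*) = 4*(1/6)^2 + 2*(1/6) = 0.4444


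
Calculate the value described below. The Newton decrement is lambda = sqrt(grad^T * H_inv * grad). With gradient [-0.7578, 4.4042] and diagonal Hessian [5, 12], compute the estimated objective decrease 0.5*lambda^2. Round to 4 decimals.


Step 1: H is diagonal, so H^(-1) * g = [-0.1516, 0.367].
Step 2: g^T H^(-1) g = sum_i g_i^2 / H_ii
  = (-0.7578)^2/5 + (4.4042)^2/12
  = 0.1149 + 1.6164 = 1.7313
Step 3: Objective decrease = 0.5 * g^T H^(-1) g = 0.8656


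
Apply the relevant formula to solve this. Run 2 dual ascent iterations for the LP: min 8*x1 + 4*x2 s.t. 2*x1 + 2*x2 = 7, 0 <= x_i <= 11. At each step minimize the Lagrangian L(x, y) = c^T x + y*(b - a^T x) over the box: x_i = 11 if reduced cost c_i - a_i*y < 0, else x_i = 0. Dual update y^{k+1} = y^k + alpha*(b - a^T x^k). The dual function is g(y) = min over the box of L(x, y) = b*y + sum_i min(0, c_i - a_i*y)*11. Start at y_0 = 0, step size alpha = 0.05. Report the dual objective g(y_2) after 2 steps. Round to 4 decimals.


Dual ascent for LP: min 8*x1 + 4*x2, 2*x1 + 2*x2 = 7, 0 <= x_i <= 11
Step 1: y^k = 0.0, reduced costs: (8.0, 4.0)
  x^k = (0.0, 0.0), subgradient = b - a^T x = 7.0
  y^{k+1} = 0.0 + 0.05*7.0 = 0.35
Step 2: y^k = 0.35, reduced costs: (7.3, 3.3)
  x^k = (0.0, 0.0), subgradient = b - a^T x = 7.0
  y^{k+1} = 0.35 + 0.05*7.0 = 0.7
Dual objective at y_2 = 0.7: reduced costs (6.6, 2.6), box minimizer x = (0.0, 0.0)
g(y_2) = b*y + (c1 - a1*y)*x1 + (c2 - a2*y)*x2 = 7*0.7 + 6.6*0.0 + 2.6*0.0 = 4.9 + 0.0 + 0.0 = 4.9


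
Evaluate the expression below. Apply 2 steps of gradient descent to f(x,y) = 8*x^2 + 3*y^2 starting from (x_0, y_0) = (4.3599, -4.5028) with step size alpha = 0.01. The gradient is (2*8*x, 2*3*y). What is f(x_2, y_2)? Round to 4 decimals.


Gradient descent on f(x,y) = 8*x^2 + 3*y^2.
Starting point: (4.3599, -4.5028), alpha = 0.01
Step 1: grad_x = 2*8*4.3599 = 69.7584, grad_y = 2*3*-4.5028 = -27.0168
  x_1 = 4.3599 - 0.01*69.7584 = 3.6623
  y_1 = -4.5028 - 0.01*-27.0168 = -4.2326
Step 2: grad_x = 2*8*3.6623 = 58.5971, grad_y = 2*3*-4.2326 = -25.3958
  x_2 = 3.6623 - 0.01*58.5971 = 3.0763
  y_2 = -4.2326 - 0.01*-25.3958 = -3.9787
f(3.0763, -3.9787) = 8*3.0763^2 + 3*(-3.9787)^2 = 123.2008


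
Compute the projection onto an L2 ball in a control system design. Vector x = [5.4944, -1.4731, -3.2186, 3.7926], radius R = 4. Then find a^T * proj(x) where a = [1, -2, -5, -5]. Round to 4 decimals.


Step 1: Compute ||x|| (intermediates to 6 decimals).
||x|| = sqrt(5.4944^2 + (-1.4731)^2 + (-3.2186)^2 + 3.7926^2) = 7.556564
Step 2: Project.
Since ||x|| > R, scale = R/||x|| = 4/7.556564 = 0.529341, proj(x) = scale * x
proj(x) = [2.908411, -0.779772, -1.703737, 2.007579]
Step 3: Dot product.
a^T * proj(x) = 1*2.908411 - 2*(-0.779772) - 5*(-1.703737) - 5*2.007579 = 2.9487


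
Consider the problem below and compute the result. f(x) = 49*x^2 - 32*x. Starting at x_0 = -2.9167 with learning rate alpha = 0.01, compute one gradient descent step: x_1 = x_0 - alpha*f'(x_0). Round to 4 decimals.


We compute the gradient at x_0 and apply the update.
f'(x) = 98*x - 32
f'(-2.9167) = 98*-2.9167 - 32 = -317.8366
x_1 = -2.9167 - 0.01*-317.8366 = 0.2617


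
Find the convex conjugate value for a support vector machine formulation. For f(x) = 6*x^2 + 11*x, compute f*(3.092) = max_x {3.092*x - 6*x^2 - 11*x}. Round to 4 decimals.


f*(y) = sup_x {y*x - a*x^2 - b*x} = sup_x {(y-b)*x - a*x^2}
FOC: (y - b) - 2a*x = 0 => x* = (y - b)/(2a)
x* = (3.092 - 11)/(2*6) = -0.659
f*(3.092) = (y-b)^2/(4a) = (3.092 - 11)^2/(4*6)
= 62.5365/24 = 2.6057


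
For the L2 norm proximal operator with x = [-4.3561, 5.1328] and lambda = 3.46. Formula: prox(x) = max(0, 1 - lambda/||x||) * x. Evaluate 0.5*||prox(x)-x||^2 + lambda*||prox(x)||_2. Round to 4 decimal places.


Step 1: Compute ||x||.
||x|| = 6.7321
Step 2: Compute scaling factor.
scale = max(0, 1 - 3.46/6.7321) = 0.486
Step 3: prox(x) = [-2.1173, 2.4948]
||prox(x)|| = 3.2721
Step 4: Proximal objective.
0.5*||prox-x||^2 = 5.9858
lambda*||prox|| = 11.3215
Total = 17.3073


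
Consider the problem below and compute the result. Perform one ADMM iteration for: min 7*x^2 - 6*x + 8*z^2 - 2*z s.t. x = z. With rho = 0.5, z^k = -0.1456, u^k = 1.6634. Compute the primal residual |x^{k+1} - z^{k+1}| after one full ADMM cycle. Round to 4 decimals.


ADMM iteration with rho = 0.5, z^k = -0.1456, u^k = 1.6634
Step 1: x-update.
Minimize 7*x^2 - 6*x + (0.5/2)*(x + 0.1456 + 1.6634)^2
FOC: (2*7 + 0.5)*x = 6 + 0.5*(-0.1456 - 1.6634)
x^{k+1} = 0.3514
Step 2: z-update.
Minimize 8*z^2 - 2*z + (0.5/2)*(0.3514 - z + 1.6634)^2
FOC: (2*8 + 0.5)*z = 2 + 0.5*(0.3514 + 1.6634)
z^{k+1} = 0.1823
Step 3: u-update.
u^{k+1} = 1.6634 + 0.3514 - 0.1823 = 1.8325
Step 4: Primal residual = |0.3514 - 0.1823| = 0.1691


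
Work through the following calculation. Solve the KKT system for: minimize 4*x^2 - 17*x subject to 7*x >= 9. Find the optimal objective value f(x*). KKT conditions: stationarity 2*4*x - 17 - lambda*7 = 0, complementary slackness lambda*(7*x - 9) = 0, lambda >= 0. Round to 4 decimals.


Step 1: Try lambda = 0 (constraint inactive).
Stationarity: 2*4*x - 17 = 0
x* = 17/(2*4) = 2.125
Check constraint: 7*2.125 = 14.875 >= 9 -- satisfied.
Step 2: Compute optimal value.
f(x*) = 4*2.125^2 - 17*2.125 = -18.0625


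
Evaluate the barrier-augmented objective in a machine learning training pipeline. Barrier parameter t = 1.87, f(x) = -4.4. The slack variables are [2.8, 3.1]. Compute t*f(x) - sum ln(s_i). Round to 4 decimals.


Step 1: Compute log-barrier.
ln values: [1.0296, 1.1314]
phi = -(1.0296 + 1.1314) = -2.161
Step 2: Compute augmented objective.
t*f(x) = 1.87*-4.4 = -8.228
Total = -8.228 - 2.161 = -10.389


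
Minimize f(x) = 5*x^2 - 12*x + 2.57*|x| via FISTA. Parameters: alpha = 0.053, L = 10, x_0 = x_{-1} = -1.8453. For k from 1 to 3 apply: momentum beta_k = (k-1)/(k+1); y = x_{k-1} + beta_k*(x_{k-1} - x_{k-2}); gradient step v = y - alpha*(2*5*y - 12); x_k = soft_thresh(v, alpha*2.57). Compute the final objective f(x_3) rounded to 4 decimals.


FISTA on f(x) = 5*x^2 - 12*x + 2.57*|x|
L = 10, alpha = 0.053
Iteration 1: beta = 0.0, y = -1.8453 + 0.0*(-1.8453 + 1.8453) = -1.8453
  grad(y) = -30.453, v = y - alpha*grad = -0.2313
  prox(v) = soft_thresh(-0.2313, 0.1362) = -0.0951
Iteration 2: beta = 0.3333, y = -0.0951 + 0.3333*(-0.0951 + 1.8453) = 0.4883
  grad(y) = -7.1167, v = y - alpha*grad = 0.8655
  prox(v) = soft_thresh(0.8655, 0.1362) = 0.7293
Iteration 3: beta = 0.5, y = 0.7293 + 0.5*(0.7293 + 0.0951) = 1.1415
  grad(y) = -0.5851, v = y - alpha*grad = 1.1725
  prox(v) = soft_thresh(1.1725, 0.1362) = 1.0363
f(x_3) = 5*1.0363^2 - 12*1.0363 + 2.57*|1.0363| = -4.4027


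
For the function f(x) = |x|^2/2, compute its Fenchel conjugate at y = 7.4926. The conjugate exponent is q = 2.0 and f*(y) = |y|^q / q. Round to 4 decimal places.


The conjugate exponent q satisfies 1/p + 1/q = 1.
p = 2, so q = 2/(2 - 1) = 2.0
|y|^q = 7.4926^2.0 = 56.1391
f*(7.4926) = 56.1391 / 2.0 = 28.0695


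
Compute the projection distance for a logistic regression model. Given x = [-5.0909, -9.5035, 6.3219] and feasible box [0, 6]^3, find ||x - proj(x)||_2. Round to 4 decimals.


Project each component onto [0, 6].
clip(-5.0909) = 0.0, clip(-9.5035) = 0.0, clip(6.3219) = 6.0
Projection = [0.0, 0.0, 6.0]
Squared diffs: [25.9173, 90.3165, 0.1036]
Distance = sqrt(116.3374) = 10.786


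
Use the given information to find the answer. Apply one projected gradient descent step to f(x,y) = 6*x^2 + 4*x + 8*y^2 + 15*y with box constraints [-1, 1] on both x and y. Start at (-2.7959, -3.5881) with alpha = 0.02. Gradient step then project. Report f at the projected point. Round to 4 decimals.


Step 1: Compute gradient at (-2.7959, -3.5881).
grad_x = 2*6*-2.7959 + 4 = -29.5508
grad_y = 2*8*-3.5881 + 15 = -42.4096
Step 2: Gradient step.
x_raw = -2.7959 - 0.02*-29.5508 = -2.2049
y_raw = -3.5881 - 0.02*-42.4096 = -2.7399
Step 3: Project onto [-1, 1].
x_proj = clip(-2.2049) = -1.0
y_proj = clip(-2.7399) = -1.0
Step 4: Evaluate f.
f(-1.0, -1.0) = -5.0


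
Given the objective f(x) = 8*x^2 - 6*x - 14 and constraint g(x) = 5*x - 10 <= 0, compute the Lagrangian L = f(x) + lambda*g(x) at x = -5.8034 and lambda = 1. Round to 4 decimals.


Step 1: Evaluate f(x).
f(-5.8034) = 8*(-5.8034)^2 - 6*(-5.8034) - 14 = 290.256
Step 2: Evaluate g(x).
g(-5.8034) = 5*-5.8034 - 10 = -39.017
Step 3: Compute Lagrangian.
L = 290.256 + 1*-39.017 = 251.239


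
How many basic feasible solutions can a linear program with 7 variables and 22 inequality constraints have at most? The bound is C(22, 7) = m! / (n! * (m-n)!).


Each vertex corresponds to some choice of n active constraints out of m, so the number of vertices is at most C(m, n) = m! / (n!(m-n)!).
m = 22, n = 7
Numerator: 22 * 21 * 20 * 19 * 18 * 17 * 16
Denominator: 7! = 5040
C(22, 7) = 170544


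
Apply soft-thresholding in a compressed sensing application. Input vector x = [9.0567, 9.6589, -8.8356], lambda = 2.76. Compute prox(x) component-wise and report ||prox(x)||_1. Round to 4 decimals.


Soft-thresholding with lambda = 2.76:
prox(9.0567) = sign(9.0567)*max(|9.0567| - 2.76, 0) = 6.2967
prox(9.6589) = sign(9.6589)*max(|9.6589| - 2.76, 0) = 6.8989
prox(-8.8356) = sign(-8.8356)*max(|-8.8356| - 2.76, 0) = -6.0756
prox(x) = [6.2967, 6.8989, -6.0756]
||prox(x)||_1 = 6.2967 + 6.8989 + 6.0756 = 19.2712


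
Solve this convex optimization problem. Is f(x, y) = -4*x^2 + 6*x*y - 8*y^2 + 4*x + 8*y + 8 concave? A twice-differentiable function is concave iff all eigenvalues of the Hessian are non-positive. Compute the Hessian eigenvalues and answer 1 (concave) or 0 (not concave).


The Hessian of f(x,y) = -4*x^2 + 6*x*y - 8*y^2 + 4*x + 8*y + 8 is:
H = [[-8, 6], [6, -16]]
Trace = -8 - 16 = -24
Determinant = -8*-16 - (6)^2 = 92
Discriminant = (-24)^2 - 4*92 = 208.0
Eigenvalues: lambda_1 = -19.2111, lambda_2 = -4.7889
The function is concave.

1


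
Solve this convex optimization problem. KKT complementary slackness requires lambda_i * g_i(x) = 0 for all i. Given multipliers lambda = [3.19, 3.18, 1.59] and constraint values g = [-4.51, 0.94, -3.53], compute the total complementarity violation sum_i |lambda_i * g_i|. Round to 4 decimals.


KKT complementary slackness check:
lambda_1 * g_1 = 3.19 * -4.51 = -14.3869
lambda_2 * g_2 = 3.18 * 0.94 = 2.9892
lambda_3 * g_3 = 1.59 * -3.53 = -5.6127
Total violation = 14.3869 + 2.9892 + 5.6127 = 22.9888


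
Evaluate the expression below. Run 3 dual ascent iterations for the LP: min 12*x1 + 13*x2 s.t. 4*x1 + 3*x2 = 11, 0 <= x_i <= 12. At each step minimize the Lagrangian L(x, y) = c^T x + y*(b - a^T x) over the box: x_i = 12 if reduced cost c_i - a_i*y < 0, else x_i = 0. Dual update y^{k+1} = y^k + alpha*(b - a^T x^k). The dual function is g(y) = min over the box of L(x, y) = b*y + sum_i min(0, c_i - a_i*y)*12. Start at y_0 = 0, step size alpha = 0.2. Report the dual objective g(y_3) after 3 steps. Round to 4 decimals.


Dual ascent for LP: min 12*x1 + 13*x2, 4*x1 + 3*x2 = 11, 0 <= x_i <= 12
Step 1: y^k = 0.0, reduced costs: (12.0, 13.0)
  x^k = (0.0, 0.0), subgradient = b - a^T x = 11.0
  y^{k+1} = 0.0 + 0.2*11.0 = 2.2
Step 2: y^k = 2.2, reduced costs: (3.2, 6.4)
  x^k = (0.0, 0.0), subgradient = b - a^T x = 11.0
  y^{k+1} = 2.2 + 0.2*11.0 = 4.4
Step 3: y^k = 4.4, reduced costs: (-5.6, -0.2)
  x^k = (12.0, 12.0), subgradient = b - a^T x = -73.0
  y^{k+1} = 4.4 + 0.2*-73.0 = -10.2
Dual objective at y_3 = -10.2: reduced costs (52.8, 43.6), box minimizer x = (0.0, 0.0)
g(y_3) = b*y + (c1 - a1*y)*x1 + (c2 - a2*y)*x2 = 11*(-10.2) + 52.8*0.0 + 43.6*0.0 = -112.2 + 0.0 + 0.0 = -112.2


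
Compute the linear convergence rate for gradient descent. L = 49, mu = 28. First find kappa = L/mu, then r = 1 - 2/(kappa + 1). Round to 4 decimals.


Step 1: Compute the condition number.
kappa = L/mu = 49/28 = 1.75
Step 2: Compute the convergence rate.
r = 1 - 2/(kappa + 1) = 1 - 2*mu/(L + mu) = (L - mu)/(L + mu) = 21/77 = 0.2727


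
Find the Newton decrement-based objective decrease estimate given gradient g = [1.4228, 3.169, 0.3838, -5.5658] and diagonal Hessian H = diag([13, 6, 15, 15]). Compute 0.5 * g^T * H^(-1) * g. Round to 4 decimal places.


Step 1: H is diagonal, so H^(-1) * g = [0.1094, 0.5282, 0.0256, -0.3711].
Step 2: g^T H^(-1) g = sum_i g_i^2 / H_ii
  = (1.4228)^2/13 + (3.169)^2/6 + (0.3838)^2/15 + (-5.5658)^2/15
  = 0.1557 + 1.6738 + 0.0098 + 2.0652 = 3.9045
Step 3: Objective decrease = 0.5 * g^T H^(-1) g = 1.9523


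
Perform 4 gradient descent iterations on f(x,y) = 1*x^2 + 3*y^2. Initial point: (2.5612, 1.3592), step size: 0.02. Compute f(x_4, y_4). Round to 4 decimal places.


Gradient descent on f(x,y) = 1*x^2 + 3*y^2.
Starting point: (2.5612, 1.3592), alpha = 0.02
Step 1: grad_x = 2*1*2.5612 = 5.1224, grad_y = 2*3*1.3592 = 8.1552
  x_1 = 2.5612 - 0.02*5.1224 = 2.4588
  y_1 = 1.3592 - 0.02*8.1552 = 1.1961
Step 2: grad_x = 2*1*2.4588 = 4.9175, grad_y = 2*3*1.1961 = 7.1766
  x_2 = 2.4588 - 0.02*4.9175 = 2.3604
  y_2 = 1.1961 - 0.02*7.1766 = 1.0526
Step 3: grad_x = 2*1*2.3604 = 4.7208, grad_y = 2*3*1.0526 = 6.3154
  x_3 = 2.3604 - 0.02*4.7208 = 2.266
  y_3 = 1.0526 - 0.02*6.3154 = 0.9263
Step 4: grad_x = 2*1*2.266 = 4.532, grad_y = 2*3*0.9263 = 5.5575
  x_4 = 2.266 - 0.02*4.532 = 2.1753
  y_4 = 0.9263 - 0.02*5.5575 = 0.8151
f(2.1753, 0.8151) = 1*2.1753^2 + 3*0.8151^2 = 6.7253


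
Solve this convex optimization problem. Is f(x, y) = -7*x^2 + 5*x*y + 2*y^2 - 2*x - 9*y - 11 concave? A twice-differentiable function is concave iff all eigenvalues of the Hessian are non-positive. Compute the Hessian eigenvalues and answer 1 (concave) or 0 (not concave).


The Hessian of f(x,y) = -7*x^2 + 5*x*y + 2*y^2 - 2*x - 9*y - 11 is:
H = [[-14, 5], [5, 4]]
Trace = -14 + 4 = -10
Determinant = -14*4 - (5)^2 = -81
Discriminant = (-10)^2 - 4*-81 = 424.0
Eigenvalues: lambda_1 = -15.2956, lambda_2 = 5.2956
The function is not concave.

0


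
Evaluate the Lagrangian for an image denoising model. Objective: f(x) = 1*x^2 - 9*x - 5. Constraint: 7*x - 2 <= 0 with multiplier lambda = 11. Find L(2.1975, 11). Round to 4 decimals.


Step 1: Evaluate f(x).
f(2.1975) = 1*2.1975^2 - 9*2.1975 - 5 = -19.9485
Step 2: Evaluate g(x).
g(2.1975) = 7*2.1975 - 2 = 13.3825
Step 3: Compute Lagrangian.
L = -19.9485 + 11*13.3825 = 127.259


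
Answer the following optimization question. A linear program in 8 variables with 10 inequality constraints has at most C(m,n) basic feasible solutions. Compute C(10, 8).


Each vertex corresponds to some choice of n active constraints out of m, so the number of vertices is at most C(m, n) = m! / (n!(m-n)!).
m = 10, n = 8
Numerator: 10 * 9 * 8 * 7 * 6 * 5 * 4 * 3
Denominator: 8! = 40320
C(10, 8) = 45


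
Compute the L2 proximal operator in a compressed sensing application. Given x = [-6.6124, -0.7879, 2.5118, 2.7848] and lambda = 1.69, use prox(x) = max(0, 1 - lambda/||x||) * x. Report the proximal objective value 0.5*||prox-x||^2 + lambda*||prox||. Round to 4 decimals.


Step 1: Compute ||x||.
||x|| = 7.6426
Step 2: Compute scaling factor.
scale = max(0, 1 - 1.69/7.6426) = 0.7789
Step 3: prox(x) = [-5.1502, -0.6137, 1.9564, 2.169]
||prox(x)|| = 5.9526
Step 4: Proximal objective.
0.5*||prox-x||^2 = 1.4281
lambda*||prox|| = 10.0599
Total = 11.4879


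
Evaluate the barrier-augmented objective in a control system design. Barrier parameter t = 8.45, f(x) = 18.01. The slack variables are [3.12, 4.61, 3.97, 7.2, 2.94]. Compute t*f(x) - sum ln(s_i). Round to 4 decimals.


Step 1: Compute log-barrier.
ln values: [1.1378, 1.5282, 1.3788, 1.9741, 1.0784]
phi = -(1.1378 + 1.5282 + 1.3788 + 1.9741 + 1.0784) = -7.0973
Step 2: Compute augmented objective.
t*f(x) = 8.45*18.01 = 152.1845
Total = 152.1845 - 7.0973 = 145.0872


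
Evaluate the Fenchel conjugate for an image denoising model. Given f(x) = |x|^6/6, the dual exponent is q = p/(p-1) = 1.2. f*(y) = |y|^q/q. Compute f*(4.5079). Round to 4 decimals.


The conjugate exponent q satisfies 1/p + 1/q = 1.
p = 6, so q = 6/(6 - 1) = 1.2
|y|^q = 4.5079^1.2 = 6.0921
f*(4.5079) = 6.0921 / 1.2 = 5.0768


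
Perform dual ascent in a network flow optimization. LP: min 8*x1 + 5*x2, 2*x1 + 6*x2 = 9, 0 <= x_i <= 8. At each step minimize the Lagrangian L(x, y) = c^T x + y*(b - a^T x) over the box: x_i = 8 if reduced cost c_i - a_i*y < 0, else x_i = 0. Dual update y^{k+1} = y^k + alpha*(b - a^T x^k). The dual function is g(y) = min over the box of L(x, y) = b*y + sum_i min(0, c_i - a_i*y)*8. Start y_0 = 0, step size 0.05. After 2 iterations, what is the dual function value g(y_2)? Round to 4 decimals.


Dual ascent for LP: min 8*x1 + 5*x2, 2*x1 + 6*x2 = 9, 0 <= x_i <= 8
Step 1: y^k = 0.0, reduced costs: (8.0, 5.0)
  x^k = (0.0, 0.0), subgradient = b - a^T x = 9.0
  y^{k+1} = 0.0 + 0.05*9.0 = 0.45
Step 2: y^k = 0.45, reduced costs: (7.1, 2.3)
  x^k = (0.0, 0.0), subgradient = b - a^T x = 9.0
  y^{k+1} = 0.45 + 0.05*9.0 = 0.9
Dual objective at y_2 = 0.9: reduced costs (6.2, -0.4), box minimizer x = (0.0, 8.0)
g(y_2) = b*y + (c1 - a1*y)*x1 + (c2 - a2*y)*x2 = 9*0.9 + 6.2*0.0 + (-0.4)*8.0 = 8.1 + 0.0 - 3.2 = 4.9


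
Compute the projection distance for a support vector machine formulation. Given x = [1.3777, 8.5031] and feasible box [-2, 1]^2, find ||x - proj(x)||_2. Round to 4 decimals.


Project each component onto [-2, 1].
clip(1.3777) = 1.0, clip(8.5031) = 1.0
Projection = [1.0, 1.0]
Squared diffs: [0.1427, 56.2965]
Distance = sqrt(56.4392) = 7.5126


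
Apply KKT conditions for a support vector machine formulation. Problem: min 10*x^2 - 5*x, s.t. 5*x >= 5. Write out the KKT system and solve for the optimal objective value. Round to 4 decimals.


Step 1: Try lambda = 0 (constraint inactive).
x_unc = 5/(2*10) = 0.25
Check: 5*0.25 = 1.25 < 5 -- violated!
Step 2: Constraint must be active: 5*x = 5
x* = 5/5 = 1.0
lambda = (2*10*1.0 - 5)/5 = 3.0
Step 3: Compute optimal value.
f(x*) = 10*1.0^2 - 5*1.0 = 5.0


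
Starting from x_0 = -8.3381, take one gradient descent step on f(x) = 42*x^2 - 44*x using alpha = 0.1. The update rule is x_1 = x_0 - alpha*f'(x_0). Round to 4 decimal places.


We compute the gradient at x_0 and apply the update.
f'(x) = 84*x - 44
f'(-8.3381) = 84*-8.3381 - 44 = -744.4004
x_1 = -8.3381 - 0.1*-744.4004 = 66.1019


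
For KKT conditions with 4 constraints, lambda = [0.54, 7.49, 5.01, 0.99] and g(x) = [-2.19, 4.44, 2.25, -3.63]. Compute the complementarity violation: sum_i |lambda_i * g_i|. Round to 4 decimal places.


KKT complementary slackness check:
lambda_1 * g_1 = 0.54 * -2.19 = -1.1826
lambda_2 * g_2 = 7.49 * 4.44 = 33.2556
lambda_3 * g_3 = 5.01 * 2.25 = 11.2725
lambda_4 * g_4 = 0.99 * -3.63 = -3.5937
Total violation = 1.1826 + 33.2556 + 11.2725 + 3.5937 = 49.3044


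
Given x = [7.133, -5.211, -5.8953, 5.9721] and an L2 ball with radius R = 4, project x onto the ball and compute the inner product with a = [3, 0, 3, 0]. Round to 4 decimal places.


Step 1: Compute ||x|| (intermediates to 6 decimals).
||x|| = sqrt(7.133^2 + (-5.211)^2 + (-5.8953)^2 + 5.9721^2) = 12.184201
Step 2: Project.
Since ||x|| > R, scale = R/||x|| = 4/12.184201 = 0.328294, proj(x) = scale * x
proj(x) = [2.341721, -1.71074, -1.935392, 1.960605]
Step 3: Dot product.
a^T * proj(x) = 3*2.341721 + 0*(-1.71074) + 3*(-1.935392) + 0*1.960605 = 1.219


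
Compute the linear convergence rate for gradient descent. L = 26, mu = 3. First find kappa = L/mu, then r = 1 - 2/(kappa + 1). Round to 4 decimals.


Step 1: Compute the condition number.
kappa = L/mu = 26/3 = 8.6667
Step 2: Compute the convergence rate.
r = 1 - 2/(kappa + 1) = 1 - 2*mu/(L + mu) = (L - mu)/(L + mu) = 23/29 = 0.7931


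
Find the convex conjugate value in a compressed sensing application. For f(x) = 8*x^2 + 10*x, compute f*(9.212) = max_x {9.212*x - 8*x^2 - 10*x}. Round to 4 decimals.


f*(y) = sup_x {y*x - a*x^2 - b*x} = sup_x {(y-b)*x - a*x^2}
FOC: (y - b) - 2a*x = 0 => x* = (y - b)/(2a)
x* = (9.212 - 10)/(2*8) = -0.0493
f*(9.212) = (y-b)^2/(4a) = (9.212 - 10)^2/(4*8)
= 0.6209/32 = 0.0194


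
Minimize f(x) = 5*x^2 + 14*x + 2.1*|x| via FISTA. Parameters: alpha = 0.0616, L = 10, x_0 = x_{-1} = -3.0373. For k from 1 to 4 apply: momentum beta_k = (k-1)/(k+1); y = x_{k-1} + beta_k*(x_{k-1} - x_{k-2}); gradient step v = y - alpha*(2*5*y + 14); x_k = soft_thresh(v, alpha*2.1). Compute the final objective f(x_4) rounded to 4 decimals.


FISTA on f(x) = 5*x^2 + 14*x + 2.1*|x|
L = 10, alpha = 0.0616
Iteration 1: beta = 0.0, y = -3.0373 + 0.0*(-3.0373 + 3.0373) = -3.0373
  grad(y) = -16.373, v = y - alpha*grad = -2.0287
  prox(v) = soft_thresh(-2.0287, 0.1294) = -1.8994
Iteration 2: beta = 0.3333, y = -1.8994 + 0.3333*(-1.8994 + 3.0373) = -1.5201
  grad(y) = -1.2005, v = y - alpha*grad = -1.4461
  prox(v) = soft_thresh(-1.4461, 0.1294) = -1.3167
Iteration 3: beta = 0.5, y = -1.3167 + 0.5*(-1.3167 + 1.8994) = -1.0254
  grad(y) = 3.7457, v = y - alpha*grad = -1.2562
  prox(v) = soft_thresh(-1.2562, 0.1294) = -1.1268
Iteration 4: beta = 0.6, y = -1.1268 + 0.6*(-1.1268 + 1.3167) = -1.0128
  grad(y) = 3.8716, v = y - alpha*grad = -1.2513
  prox(v) = soft_thresh(-1.2513, 0.1294) = -1.122
f(x_4) = 5*(-1.122)^2 + 14*(-1.122) + 2.1*|-1.122| = -7.0574


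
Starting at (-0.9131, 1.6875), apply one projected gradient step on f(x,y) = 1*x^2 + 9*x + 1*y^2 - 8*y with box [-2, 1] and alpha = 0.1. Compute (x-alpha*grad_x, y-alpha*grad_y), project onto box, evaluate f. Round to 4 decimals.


Step 1: Compute gradient at (-0.9131, 1.6875).
grad_x = 2*1*-0.9131 + 9 = 7.1738
grad_y = 2*1*1.6875 - 8 = -4.625
Step 2: Gradient step.
x_raw = -0.9131 - 0.1*7.1738 = -1.6305
y_raw = 1.6875 - 0.1*-4.625 = 2.15
Step 3: Project onto [-2, 1].
x_proj = clip(-1.6305) = -1.6305
y_proj = clip(2.15) = 1.0
Step 4: Evaluate f.
f(-1.6305, 1.0) = -19.0159


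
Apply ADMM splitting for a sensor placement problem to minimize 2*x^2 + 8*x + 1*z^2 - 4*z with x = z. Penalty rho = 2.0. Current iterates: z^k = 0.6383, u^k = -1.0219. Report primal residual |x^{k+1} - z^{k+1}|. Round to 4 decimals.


ADMM iteration with rho = 2.0, z^k = 0.6383, u^k = -1.0219
Step 1: x-update.
Minimize 2*x^2 + 8*x + (2.0/2)*(x - 0.6383 - 1.0219)^2
FOC: (2*2 + 2.0)*x = -8 + 2.0*(0.6383 + 1.0219)
x^{k+1} = -0.7799
Step 2: z-update.
Minimize 1*z^2 - 4*z + (2.0/2)*(-0.7799 - z - 1.0219)^2
FOC: (2*1 + 2.0)*z = 4 + 2.0*(-0.7799 - 1.0219)
z^{k+1} = 0.0991
Step 3: u-update.
u^{k+1} = -1.0219 - 0.7799 - 0.0991 = -1.9009
Step 4: Primal residual = |-0.7799 - 0.0991| = 0.879


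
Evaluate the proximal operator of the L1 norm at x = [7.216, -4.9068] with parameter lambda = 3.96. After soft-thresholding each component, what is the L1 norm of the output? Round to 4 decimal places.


Soft-thresholding with lambda = 3.96:
prox(7.216) = sign(7.216)*max(|7.216| - 3.96, 0) = 3.256
prox(-4.9068) = sign(-4.9068)*max(|-4.9068| - 3.96, 0) = -0.9468
prox(x) = [3.256, -0.9468]
||prox(x)||_1 = 3.256 + 0.9468 = 4.2028


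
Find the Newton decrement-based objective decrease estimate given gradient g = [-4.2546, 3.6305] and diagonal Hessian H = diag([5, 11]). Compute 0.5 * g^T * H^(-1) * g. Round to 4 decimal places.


Step 1: H is diagonal, so H^(-1) * g = [-0.8509, 0.33].
Step 2: g^T H^(-1) g = sum_i g_i^2 / H_ii
  = (-4.2546)^2/5 + (3.6305)^2/11
  = 3.6203 + 1.1982 = 4.8186
Step 3: Objective decrease = 0.5 * g^T H^(-1) g = 2.4093


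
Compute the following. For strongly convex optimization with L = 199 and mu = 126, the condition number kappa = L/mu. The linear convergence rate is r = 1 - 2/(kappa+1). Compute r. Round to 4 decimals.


Step 1: Compute the condition number.
kappa = L/mu = 199/126 = 1.5794
Step 2: Compute the convergence rate.
r = 1 - 2/(kappa + 1) = 1 - 2*mu/(L + mu) = (L - mu)/(L + mu) = 73/325 = 0.2246


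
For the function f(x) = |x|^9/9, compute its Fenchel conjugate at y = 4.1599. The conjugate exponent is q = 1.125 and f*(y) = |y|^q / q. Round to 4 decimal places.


The conjugate exponent q satisfies 1/p + 1/q = 1.
p = 9, so q = 9/(9 - 1) = 1.125
|y|^q = 4.1599^1.125 = 4.9713
f*(4.1599) = 4.9713 / 1.125 = 4.4189


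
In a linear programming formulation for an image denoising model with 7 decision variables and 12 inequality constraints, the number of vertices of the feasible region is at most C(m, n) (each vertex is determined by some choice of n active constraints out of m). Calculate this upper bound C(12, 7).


Each vertex corresponds to some choice of n active constraints out of m, so the number of vertices is at most C(m, n) = m! / (n!(m-n)!).
m = 12, n = 7
Numerator: 12 * 11 * 10 * 9 * 8 * 7 * 6
Denominator: 7! = 5040
C(12, 7) = 792


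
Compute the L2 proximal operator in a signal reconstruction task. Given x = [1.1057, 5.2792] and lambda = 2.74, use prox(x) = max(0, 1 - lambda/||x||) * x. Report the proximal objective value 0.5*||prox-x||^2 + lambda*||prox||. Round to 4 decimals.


Step 1: Compute ||x||.
||x|| = 5.3937
Step 2: Compute scaling factor.
scale = max(0, 1 - 2.74/5.3937) = 0.492
Step 3: prox(x) = [0.544, 2.5974]
||prox(x)|| = 2.6537
Step 4: Proximal objective.
0.5*||prox-x||^2 = 3.7538
lambda*||prox|| = 7.2711
Total = 11.0251


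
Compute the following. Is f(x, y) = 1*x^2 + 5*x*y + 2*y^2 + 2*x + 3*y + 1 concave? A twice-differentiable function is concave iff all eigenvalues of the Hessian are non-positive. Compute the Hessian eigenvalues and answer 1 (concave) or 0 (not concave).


The Hessian of f(x,y) = 1*x^2 + 5*x*y + 2*y^2 + 2*x + 3*y + 1 is:
H = [[2, 5], [5, 4]]
Trace = 2 + 4 = 6
Determinant = 2*4 - (5)^2 = -17
Discriminant = (6)^2 - 4*-17 = 104.0
Eigenvalues: lambda_1 = -2.099, lambda_2 = 8.099
The function is not concave.

0


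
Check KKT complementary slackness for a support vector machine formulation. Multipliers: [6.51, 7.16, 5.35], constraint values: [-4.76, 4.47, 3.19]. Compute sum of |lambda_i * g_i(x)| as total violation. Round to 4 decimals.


KKT complementary slackness check:
lambda_1 * g_1 = 6.51 * -4.76 = -30.9876
lambda_2 * g_2 = 7.16 * 4.47 = 32.0052
lambda_3 * g_3 = 5.35 * 3.19 = 17.0665
Total violation = 30.9876 + 32.0052 + 17.0665 = 80.0593


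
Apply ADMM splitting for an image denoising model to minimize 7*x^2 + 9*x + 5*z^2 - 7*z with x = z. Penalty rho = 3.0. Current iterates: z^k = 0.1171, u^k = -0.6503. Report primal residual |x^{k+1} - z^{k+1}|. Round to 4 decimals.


ADMM iteration with rho = 3.0, z^k = 0.1171, u^k = -0.6503
Step 1: x-update.
Minimize 7*x^2 + 9*x + (3.0/2)*(x - 0.1171 - 0.6503)^2
FOC: (2*7 + 3.0)*x = -9 + 3.0*(0.1171 + 0.6503)
x^{k+1} = -0.394
Step 2: z-update.
Minimize 5*z^2 - 7*z + (3.0/2)*(-0.394 - z - 0.6503)^2
FOC: (2*5 + 3.0)*z = 7 + 3.0*(-0.394 - 0.6503)
z^{k+1} = 0.2975
Step 3: u-update.
u^{k+1} = -0.6503 - 0.394 - 0.2975 = -1.3418
Step 4: Primal residual = |-0.394 - 0.2975| = 0.6915


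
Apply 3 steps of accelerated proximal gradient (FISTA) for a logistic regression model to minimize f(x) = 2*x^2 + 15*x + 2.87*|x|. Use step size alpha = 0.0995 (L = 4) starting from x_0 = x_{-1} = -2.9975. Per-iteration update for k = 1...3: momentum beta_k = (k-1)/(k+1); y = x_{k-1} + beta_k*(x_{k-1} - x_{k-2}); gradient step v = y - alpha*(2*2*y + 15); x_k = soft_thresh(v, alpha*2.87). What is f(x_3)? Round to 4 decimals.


FISTA on f(x) = 2*x^2 + 15*x + 2.87*|x|
L = 4, alpha = 0.0995
Iteration 1: beta = 0.0, y = -2.9975 + 0.0*(-2.9975 + 2.9975) = -2.9975
  grad(y) = 3.01, v = y - alpha*grad = -3.297
  prox(v) = soft_thresh(-3.297, 0.2856) = -3.0114
Iteration 2: beta = 0.3333, y = -3.0114 + 0.3333*(-3.0114 + 2.9975) = -3.0161
  grad(y) = 2.9357, v = y - alpha*grad = -3.3082
  prox(v) = soft_thresh(-3.3082, 0.2856) = -3.0226
Iteration 3: beta = 0.5, y = -3.0226 + 0.5*(-3.0226 + 3.0114) = -3.0282
  grad(y) = 2.8872, v = y - alpha*grad = -3.3155
  prox(v) = soft_thresh(-3.3155, 0.2856) = -3.0299
f(x_3) = 2*(-3.0299)^2 + 15*(-3.0299) + 2.87*|-3.0299| = -18.3921


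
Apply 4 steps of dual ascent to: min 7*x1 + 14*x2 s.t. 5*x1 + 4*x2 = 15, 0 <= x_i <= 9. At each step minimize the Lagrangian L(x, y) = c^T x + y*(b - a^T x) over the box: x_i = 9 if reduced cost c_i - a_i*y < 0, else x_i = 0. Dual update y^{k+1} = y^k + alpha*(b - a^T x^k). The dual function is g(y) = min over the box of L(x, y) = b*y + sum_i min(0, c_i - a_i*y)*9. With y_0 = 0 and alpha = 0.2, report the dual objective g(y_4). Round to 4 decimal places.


Dual ascent for LP: min 7*x1 + 14*x2, 5*x1 + 4*x2 = 15, 0 <= x_i <= 9
Step 1: y^k = 0.0, reduced costs: (7.0, 14.0)
  x^k = (0.0, 0.0), subgradient = b - a^T x = 15.0
  y^{k+1} = 0.0 + 0.2*15.0 = 3.0
Step 2: y^k = 3.0, reduced costs: (-8.0, 2.0)
  x^k = (9.0, 0.0), subgradient = b - a^T x = -30.0
  y^{k+1} = 3.0 + 0.2*-30.0 = -3.0
Step 3: y^k = -3.0, reduced costs: (22.0, 26.0)
  x^k = (0.0, 0.0), subgradient = b - a^T x = 15.0
  y^{k+1} = -3.0 + 0.2*15.0 = 0.0
Step 4: y^k = 0.0, reduced costs: (7.0, 14.0)
  x^k = (0.0, 0.0), subgradient = b - a^T x = 15.0
  y^{k+1} = 0.0 + 0.2*15.0 = 3.0
Dual objective at y_4 = 3.0: reduced costs (-8.0, 2.0), box minimizer x = (9.0, 0.0)
g(y_4) = b*y + (c1 - a1*y)*x1 + (c2 - a2*y)*x2 = 15*3.0 + (-8.0)*9.0 + 2.0*0.0 = 45.0 - 72.0 + 0.0 = -27.0


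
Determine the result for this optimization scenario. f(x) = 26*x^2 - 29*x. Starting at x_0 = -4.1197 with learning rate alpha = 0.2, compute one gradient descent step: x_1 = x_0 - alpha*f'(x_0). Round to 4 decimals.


We compute the gradient at x_0 and apply the update.
f'(x) = 52*x - 29
f'(-4.1197) = 52*-4.1197 - 29 = -243.2244
x_1 = -4.1197 - 0.2*-243.2244 = 44.5252


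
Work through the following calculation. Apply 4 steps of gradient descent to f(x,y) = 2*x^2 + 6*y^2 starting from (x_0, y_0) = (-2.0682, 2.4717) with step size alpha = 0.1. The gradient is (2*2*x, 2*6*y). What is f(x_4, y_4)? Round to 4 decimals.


Gradient descent on f(x,y) = 2*x^2 + 6*y^2.
Starting point: (-2.0682, 2.4717), alpha = 0.1
Step 1: grad_x = 2*2*-2.0682 = -8.2728, grad_y = 2*6*2.4717 = 29.6604
  x_1 = -2.0682 - 0.1*-8.2728 = -1.2409
  y_1 = 2.4717 - 0.1*29.6604 = -0.4943
Step 2: grad_x = 2*2*-1.2409 = -4.9637, grad_y = 2*6*-0.4943 = -5.9321
  x_2 = -1.2409 - 0.1*-4.9637 = -0.7446
  y_2 = -0.4943 - 0.1*-5.9321 = 0.0989
Step 3: grad_x = 2*2*-0.7446 = -2.9782, grad_y = 2*6*0.0989 = 1.1864
  x_3 = -0.7446 - 0.1*-2.9782 = -0.4467
  y_3 = 0.0989 - 0.1*1.1864 = -0.0198
Step 4: grad_x = 2*2*-0.4467 = -1.7869, grad_y = 2*6*-0.0198 = -0.2373
  x_4 = -0.4467 - 0.1*-1.7869 = -0.268
  y_4 = -0.0198 - 0.1*-0.2373 = 0.004
f(-0.268, 0.004) = 2*(-0.268)^2 + 6*0.004^2 = 0.1438


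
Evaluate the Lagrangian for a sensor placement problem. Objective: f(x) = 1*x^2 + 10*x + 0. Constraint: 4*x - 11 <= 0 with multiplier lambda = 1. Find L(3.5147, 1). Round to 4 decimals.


Step 1: Evaluate f(x).
f(3.5147) = 1*3.5147^2 + 10*3.5147 + 0 = 47.5001
Step 2: Evaluate g(x).
g(3.5147) = 4*3.5147 - 11 = 3.0588
Step 3: Compute Lagrangian.
L = 47.5001 + 1*3.0588 = 50.5589


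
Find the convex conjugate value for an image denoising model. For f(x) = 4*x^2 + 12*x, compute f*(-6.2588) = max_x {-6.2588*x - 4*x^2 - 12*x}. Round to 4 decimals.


f*(y) = sup_x {y*x - a*x^2 - b*x} = sup_x {(y-b)*x - a*x^2}
FOC: (y - b) - 2a*x = 0 => x* = (y - b)/(2a)
x* = (-6.2588 - 12)/(2*4) = -2.2824
f*(-6.2588) = (y-b)^2/(4a) = (-6.2588 - 12)^2/(4*4)
= 333.3838/16 = 20.8365


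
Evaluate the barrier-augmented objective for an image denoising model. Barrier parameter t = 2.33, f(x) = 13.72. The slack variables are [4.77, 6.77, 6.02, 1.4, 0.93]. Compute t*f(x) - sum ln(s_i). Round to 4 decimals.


Step 1: Compute log-barrier.
ln values: [1.5623, 1.9125, 1.7951, 0.3365, -0.0726]
phi = -(1.5623 + 1.9125 + 1.7951 + 0.3365 - 0.0726) = -5.5338
Step 2: Compute augmented objective.
t*f(x) = 2.33*13.72 = 31.9676
Total = 31.9676 - 5.5338 = 26.4338


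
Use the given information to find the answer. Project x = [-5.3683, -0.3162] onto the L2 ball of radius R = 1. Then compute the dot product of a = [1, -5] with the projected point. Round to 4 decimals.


Step 1: Compute ||x|| (intermediates to 6 decimals).
||x|| = sqrt((-5.3683)^2 + (-0.3162)^2) = 5.377604
Step 2: Project.
Since ||x|| > R, scale = R/||x|| = 1/5.377604 = 0.185956, proj(x) = scale * x
proj(x) = [-0.998268, -0.058799]
Step 3: Dot product.
a^T * proj(x) = 1*(-0.998268) - 5*(-0.058799) = -0.7043


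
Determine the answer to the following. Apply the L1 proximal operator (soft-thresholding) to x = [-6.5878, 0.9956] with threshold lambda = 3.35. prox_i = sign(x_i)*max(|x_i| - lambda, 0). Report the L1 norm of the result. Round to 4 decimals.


Soft-thresholding with lambda = 3.35:
prox(-6.5878) = sign(-6.5878)*max(|-6.5878| - 3.35, 0) = -3.2378
prox(0.9956) = sign(0.9956)*max(|0.9956| - 3.35, 0) = 0.0
prox(x) = [-3.2378, 0.0]
||prox(x)||_1 = 3.2378 + 0.0 = 3.2378


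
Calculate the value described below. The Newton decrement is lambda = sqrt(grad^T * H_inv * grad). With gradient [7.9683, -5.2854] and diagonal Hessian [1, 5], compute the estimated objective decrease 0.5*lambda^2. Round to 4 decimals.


Step 1: H is diagonal, so H^(-1) * g = [7.9683, -1.0571].
Step 2: g^T H^(-1) g = sum_i g_i^2 / H_ii
  = (7.9683)^2/1 + (-5.2854)^2/5
  = 63.4938 + 5.5871 = 69.0809
Step 3: Objective decrease = 0.5 * g^T H^(-1) g = 34.5404


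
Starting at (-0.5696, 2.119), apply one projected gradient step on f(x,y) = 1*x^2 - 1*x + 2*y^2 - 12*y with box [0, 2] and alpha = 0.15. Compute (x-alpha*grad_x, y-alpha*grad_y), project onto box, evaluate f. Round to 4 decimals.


Step 1: Compute gradient at (-0.5696, 2.119).
grad_x = 2*1*-0.5696 - 1 = -2.1392
grad_y = 2*2*2.119 - 12 = -3.524
Step 2: Gradient step.
x_raw = -0.5696 - 0.15*-2.1392 = -0.2487
y_raw = 2.119 - 0.15*-3.524 = 2.6476
Step 3: Project onto [0, 2].
x_proj = clip(-0.2487) = 0.0
y_proj = clip(2.6476) = 2.0
Step 4: Evaluate f.
f(0.0, 2.0) = -16.0


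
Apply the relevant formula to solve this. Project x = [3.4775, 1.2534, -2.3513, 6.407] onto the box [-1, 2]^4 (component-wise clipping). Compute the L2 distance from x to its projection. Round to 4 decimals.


Project each component onto [-1, 2].
clip(3.4775) = 2.0, clip(1.2534) = 1.2534, clip(-2.3513) = -1.0, clip(6.407) = 2.0
Projection = [2.0, 1.2534, -1.0, 2.0]
Squared diffs: [2.183, 0.0, 1.826, 19.4216]
Distance = sqrt(23.4306) = 4.8405


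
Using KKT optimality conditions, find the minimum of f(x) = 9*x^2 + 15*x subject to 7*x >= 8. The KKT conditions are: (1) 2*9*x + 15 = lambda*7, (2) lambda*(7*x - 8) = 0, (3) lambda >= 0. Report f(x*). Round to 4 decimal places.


Step 1: Try lambda = 0 (constraint inactive).
x_unc = -15/(2*9) = -0.8333
Check: 7*-0.8333 = -5.8331 < 8 -- violated!
Step 2: Constraint must be active: 7*x = 8
x* = 8/7 = 1.1429 (rounded; the exact value 8/7 is used below)
lambda = (2*9*(8/7) + 15)/7 = 5.0816
Step 3: Compute optimal value.
f(x*) = 9*(8/7)^2 + 15*(8/7) = 28.898
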